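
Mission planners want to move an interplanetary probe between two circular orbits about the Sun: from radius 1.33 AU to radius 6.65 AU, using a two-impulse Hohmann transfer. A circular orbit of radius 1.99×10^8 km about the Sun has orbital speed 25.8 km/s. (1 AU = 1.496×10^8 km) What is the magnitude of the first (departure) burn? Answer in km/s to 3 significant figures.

Δv₁ = 7.51 km/s

From the circular-orbit relation v² = μ/r at r = 1.99×10^8 km: μ = v²r = (25.8)² × 1.99×10^8 = 1.32462×10^11 km³/s².
In km: r₁ = 1.33 × 1.496×10^8 = 1.98968×10^8 km; r₂ = 6.65 × 1.496×10^8 = 9.9484×10^8 km.
Semi-major axis of the transfer orbit: a_t = (1.98968×10^8 + 9.9484×10^8)/2 = 5.96904×10^8 km.
On the circular orbit at r = 1.98968×10^8 km, v_c = √(μ/r) = 25.802 km/s.
Vis-viva on the transfer ellipse at r = 1.98968×10^8 km gives v_t = √[μ(2/r − 1/a_t)] = 33.310 km/s.
Δv₁ = |v_t − v_c| = |33.310 − 25.802| = 7.508 km/s.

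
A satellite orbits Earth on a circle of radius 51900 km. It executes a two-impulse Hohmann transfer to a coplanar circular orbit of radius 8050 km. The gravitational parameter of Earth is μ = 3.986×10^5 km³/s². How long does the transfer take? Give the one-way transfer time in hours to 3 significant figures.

Transfer-ellipse semi-major axis a_t = (r₁ + r₂)/2 = (51900 + 8050)/2 = 29975 km.
Transfer time t = π√(a_t³/μ) = π√((29975)³ / 3.986×10^5) = 25820 s.
Converting: 25820 s ÷ 3600 s/hour = 7.17 hours.

t = 7.17 hours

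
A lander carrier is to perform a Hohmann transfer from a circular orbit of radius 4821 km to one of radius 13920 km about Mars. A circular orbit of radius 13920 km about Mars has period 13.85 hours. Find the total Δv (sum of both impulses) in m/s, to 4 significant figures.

Δv = 1148 m/s

From Kepler's third law T² = 4π²r³/μ at r = 13920 km, T = 13.85 hours = 13.85 × 3600 s = 49860 s: μ = 4π²r³/T² = 42832.4 km³/s².
Semi-major axis of the transfer orbit: a_t = (4821 + 13920)/2 = 9370.5 km.
Circular speed at r₁: v₁ = √(μ/r₁) = √(42832.4/4821) = 2.9807 km/s.
On the transfer ellipse at r₁, v² = μ(2/r − 1/a) gives v_p = √[μ(2/r₁ − 1/a_t)] = 3.6329 km/s.
First burn Δv₁ = |v_p − v₁| = 0.6522 km/s.
At r₂, v₂ = √(μ/r₂) = 1.75415 km/s.
Transfer-orbit speed at r₂: v_a = √[μ(2/r₂ − 1/a_t)] = 1.25821 km/s.
Second burn Δv₂ = |v₂ − v_a| = 0.4959 km/s.
Total Δv = Δv₁ + Δv₂ = 1.148 km/s.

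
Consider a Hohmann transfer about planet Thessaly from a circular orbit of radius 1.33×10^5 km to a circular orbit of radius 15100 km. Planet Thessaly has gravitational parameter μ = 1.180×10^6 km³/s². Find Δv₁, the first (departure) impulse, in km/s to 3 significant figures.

The Hohmann ellipse has a_t = (r₁ + r₂)/2 = 74050 km.
Circular speed at r = 1.330×10^5 km: v_c = √(μ/r) = 2.979 km/s.
Transfer-orbit speed at the same r (vis-viva, a = a_t): v_t = √[μ(2/r − 1/a_t)] = 1.345 km/s.
Δv₁ = |v_t − v_c| = |1.345 − 2.979| = 1.634 km/s.

Δv₁ = 1.63 km/s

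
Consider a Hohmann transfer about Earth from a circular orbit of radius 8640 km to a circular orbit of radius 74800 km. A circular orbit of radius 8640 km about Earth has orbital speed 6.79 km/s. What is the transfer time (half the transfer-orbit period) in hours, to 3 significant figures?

From the circular-orbit relation v² = μ/r at r = 8640 km: μ = v²r = (6.79)² × 8640 = 3.98339×10^5 km³/s².
Semi-major axis of the transfer orbit: a_t = (8640 + 74800)/2 = 41720 km.
Half the transfer-orbit period gives t = π√(a_t³/μ) = 42420 s.
Converting: 42420 s ÷ 3600 s/hour = 11.8 hours.

t = 11.8 hours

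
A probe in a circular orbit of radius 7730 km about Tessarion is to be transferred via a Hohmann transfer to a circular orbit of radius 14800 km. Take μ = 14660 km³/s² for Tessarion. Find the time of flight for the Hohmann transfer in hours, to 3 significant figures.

t = 8.62 hours

Semi-major axis of the transfer orbit: a_t = (7730 + 14800)/2 = 11265 km.
Half the transfer-orbit period gives t = π√(a_t³/μ) = 31020 s.
Converting: 31020 s ÷ 3600 s/hour = 8.62 hours.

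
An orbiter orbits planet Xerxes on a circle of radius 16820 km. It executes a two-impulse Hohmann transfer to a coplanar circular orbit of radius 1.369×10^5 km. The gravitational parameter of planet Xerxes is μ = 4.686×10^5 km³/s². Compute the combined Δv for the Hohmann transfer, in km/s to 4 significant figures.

Semi-major axis of the transfer orbit: a_t = (16820 + 1.369×10^5)/2 = 76860 km.
Circular speed at r₁: v₁ = √(μ/r₁) = √(4.686×10^5/16820) = 5.278 km/s.
Transfer-orbit speed at r₁ (vis-viva): v_p = √[μ(2/r₁ − 1/a_t)] = 7.044 km/s.
First burn Δv₁ = |v_p − v₁| = 1.766 km/s.
Circular speed at r₂: v₂ = √(μ/r₂) = 1.8501 km/s.
Transfer-orbit speed at r₂: v_a = √[μ(2/r₂ − 1/a_t)] = 0.86549 km/s.
Second burn Δv₂ = |v₂ − v_a| = 0.9846 km/s.
Total Δv = Δv₁ + Δv₂ = 2.751 km/s.

Δv = 2.751 km/s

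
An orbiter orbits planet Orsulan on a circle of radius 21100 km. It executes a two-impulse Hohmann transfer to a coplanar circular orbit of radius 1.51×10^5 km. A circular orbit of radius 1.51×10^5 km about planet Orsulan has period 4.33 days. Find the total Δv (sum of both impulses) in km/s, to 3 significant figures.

From Kepler's third law T² = 4π²r³/μ at r = 1.51×10^5 km, T = 4.33 days = 4.33 × 86400 s = 3.74112×10^5 s: μ = 4π²r³/T² = 9.71152×10^5 km³/s².
The Hohmann ellipse has a_t = (r₁ + r₂)/2 = 86050 km.
At r₁ the circular-orbit speed is v₁ = √(μ/r₁) = 6.784 km/s.
Transfer-orbit speed at r₁ (vis-viva): v_p = √[μ(2/r₁ − 1/a_t)] = 8.987 km/s.
First burn Δv₁ = |v_p − v₁| = 2.203 km/s.
At r₂, v₂ = √(μ/r₂) = 2.536 km/s.
Transfer-orbit speed at r₂: v_a = √[μ(2/r₂ − 1/a_t)] = 1.256 km/s.
Second burn Δv₂ = |v₂ − v_a| = 1.280 km/s.
Δv = Δv₁ + Δv₂ = 2.203 + 1.280 = 3.483 km/s.

Δv = 3.48 km/s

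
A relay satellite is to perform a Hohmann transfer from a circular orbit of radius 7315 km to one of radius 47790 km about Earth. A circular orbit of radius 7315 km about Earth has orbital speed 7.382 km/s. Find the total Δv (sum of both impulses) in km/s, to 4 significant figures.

Δv = 3.740 km/s

From the circular-orbit relation v² = μ/r at r = 7315 km: μ = v²r = (7.382)² × 7315 = 3.98623×10^5 km³/s².
Transfer-ellipse semi-major axis a_t = (r₁ + r₂)/2 = (7315 + 47790)/2 = 27552.5 km.
Circular speed at r₁: v₁ = √(μ/r₁) = √(3.98623×10^5/7315) = 7.382 km/s.
On the transfer ellipse at r₁, v² = μ(2/r − 1/a) gives v_p = √[μ(2/r₁ − 1/a_t)] = 9.722 km/s.
First burn Δv₁ = |v_p − v₁| = 2.340 km/s.
At r₂, v₂ = √(μ/r₂) = 2.888 km/s.
Transfer-orbit speed at r₂: v_a = √[μ(2/r₂ − 1/a_t)] = 1.488 km/s.
Second burn Δv₂ = |v₂ − v_a| = 1.400 km/s.
Δv = Δv₁ + Δv₂ = 2.340 + 1.400 = 3.740 km/s.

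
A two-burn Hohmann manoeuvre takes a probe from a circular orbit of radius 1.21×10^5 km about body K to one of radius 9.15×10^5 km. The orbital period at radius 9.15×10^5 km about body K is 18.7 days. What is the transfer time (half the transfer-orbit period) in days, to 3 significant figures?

t = 3.98 days

From Kepler's third law T² = 4π²r³/μ at r = 9.15×10^5 km, T = 18.7 days = 18.7 × 86400 s = 1.61568×10^6 s: μ = 4π²r³/T² = 1.15854×10^7 km³/s².
The Hohmann ellipse has a_t = (r₁ + r₂)/2 = 5.180×10^5 km.
Half the transfer-orbit period gives t = π√(a_t³/μ) = 3.441×10^5 s.
Converting: 3.441×10^5 s ÷ 86400 s/day = 3.98 days.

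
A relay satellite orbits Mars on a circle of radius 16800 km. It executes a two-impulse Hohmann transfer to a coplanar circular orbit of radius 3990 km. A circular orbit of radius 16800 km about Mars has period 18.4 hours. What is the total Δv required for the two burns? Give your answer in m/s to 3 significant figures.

From Kepler's third law T² = 4π²r³/μ at r = 16800 km, T = 18.4 hours = 18.4 × 3600 s = 66240 s: μ = 4π²r³/T² = 42662.6 km³/s².
The Hohmann ellipse has a_t = (r₁ + r₂)/2 = 10395 km.
Circular speed at r₁: v₁ = √(μ/r₁) = √(42662.6/16800) = 1.5936 km/s.
On the transfer ellipse at r₁, vis-viva gives v_a = √[μ(2/r₁ − 1/a_t)] = 0.98729 km/s.
First burn Δv₁ = |v_a − v₁| = 0.6063 km/s.
Circular speed at r₂: v₂ = √(μ/r₂) = 3.2699 km/s.
Transfer-orbit speed at r₂: v_p = √[μ(2/r₂ − 1/a_t)] = 4.1570 km/s.
Second burn Δv₂ = |v₂ − v_p| = 0.8871 km/s.
Total Δv = Δv₁ + Δv₂ = 1.493 km/s.

Δv = 1490 m/s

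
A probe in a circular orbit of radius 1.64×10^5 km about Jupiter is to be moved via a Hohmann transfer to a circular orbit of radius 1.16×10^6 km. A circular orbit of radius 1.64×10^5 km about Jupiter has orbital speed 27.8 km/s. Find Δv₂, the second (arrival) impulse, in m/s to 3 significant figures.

Δv₂ = 5250 m/s

From the circular-orbit relation v² = μ/r at r = 1.64×10^5 km: μ = v²r = (27.8)² × 1.64×10^5 = 1.26746×10^8 km³/s².
Transfer-ellipse semi-major axis a_t = (r₁ + r₂)/2 = (1.640×10^5 + 1.160×10^6)/2 = 6.620×10^5 km.
Circular speed at r = 1.160×10^6 km: v_c = √(μ/r) = 10.453 km/s.
Vis-viva on the transfer ellipse at r = 1.160×10^6 km gives v_t = √[μ(2/r − 1/a_t)] = 5.2027 km/s.
Δv₂ = |v_t − v_c| = |5.2027 − 10.453| = 5.250 km/s.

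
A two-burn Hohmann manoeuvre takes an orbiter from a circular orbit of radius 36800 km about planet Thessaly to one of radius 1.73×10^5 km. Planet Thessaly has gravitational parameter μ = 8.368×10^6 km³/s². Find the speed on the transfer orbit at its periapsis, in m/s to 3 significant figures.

The Hohmann ellipse has a_t = (r₁ + r₂)/2 = 1.049×10^5 km.
At periapsis, r = 36800 km.
Vis-viva: v = √[μ(2/r − 1/a_t)] = √[8.368×10^6 × (2/36800 − 1/1.049×10^5)] = 19.37 km/s.

v = 19400 m/s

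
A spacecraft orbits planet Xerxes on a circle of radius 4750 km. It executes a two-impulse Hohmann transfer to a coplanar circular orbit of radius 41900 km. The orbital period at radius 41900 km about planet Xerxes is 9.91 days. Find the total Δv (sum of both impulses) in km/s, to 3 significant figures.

From Kepler's third law T² = 4π²r³/μ at r = 41900 km, T = 9.91 days = 9.91 × 86400 s = 8.56224×10^5 s: μ = 4π²r³/T² = 3961.20 km³/s².
The Hohmann ellipse has a_t = (r₁ + r₂)/2 = 23325 km.
Circular speed at r₁: v₁ = √(μ/r₁) = √(3961.20/4750) = 0.913202 km/s.
On the transfer ellipse at r₁, vis-viva equation gives v_p = √[μ(2/r₁ − 1/a_t)] = 1.22395 km/s.
First burn Δv₁ = |v_p − v₁| = 0.31075 km/s.
At r₂, v₂ = √(μ/r₂) = 0.30747 km/s.
Transfer-orbit speed at r₂: v_a = √[μ(2/r₂ − 1/a_t)] = 0.13875 km/s.
Second burn Δv₂ = |v₂ − v_a| = 0.16872 km/s.
Total Δv = Δv₁ + Δv₂ = 0.4795 km/s.

Δv = 0.479 km/s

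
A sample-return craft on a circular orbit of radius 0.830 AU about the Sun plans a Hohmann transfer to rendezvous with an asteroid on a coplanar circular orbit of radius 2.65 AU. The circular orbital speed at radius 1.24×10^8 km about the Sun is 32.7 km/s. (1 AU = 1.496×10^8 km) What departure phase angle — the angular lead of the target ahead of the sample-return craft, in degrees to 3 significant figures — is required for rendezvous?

φ = 84.2°

From the circular-orbit relation v² = μ/r at r = 1.24×10^8 km: μ = v²r = (32.7)² × 1.24×10^8 = 1.32592×10^11 km³/s².
In km: r₁ = 0.830 × 1.496×10^8 = 1.24168×10^8 km; r₂ = 2.65 × 1.496×10^8 = 3.9644×10^8 km.
Transfer-ellipse semi-major axis a_t = (r₁ + r₂)/2 = (1.24168×10^8 + 3.9644×10^8)/2 = 2.60304×10^8 km.
The half-period of the transfer ellipse is t = π√(a_t³/μ) = 3.6234×10^7 s.
The target's mean motion on its circular orbit is ω₂ = √(μ/r₂³) = 4.6131×10^-8 rad/s.
Angle swept by the target during transfer: ω₂·t = 1.6715 rad = 95.77°.
The sample-return craft traverses 180° on the transfer ellipse, so the target must lead by 180° − 95.77° = 84.2°.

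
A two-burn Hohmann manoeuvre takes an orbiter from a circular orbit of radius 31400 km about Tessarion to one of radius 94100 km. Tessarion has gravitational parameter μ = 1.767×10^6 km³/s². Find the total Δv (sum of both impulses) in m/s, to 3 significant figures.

The Hohmann ellipse has a_t = (r₁ + r₂)/2 = 62750 km.
Circular speed at r₁: v₁ = √(μ/r₁) = √(1.767×10^6/31400) = 7.5016 km/s.
On the transfer ellipse at r₁, v² = μ(2/r − 1/a) gives v_p = √[μ(2/r₁ − 1/a_t)] = 9.1863 km/s.
First burn Δv₁ = |v_p − v₁| = 1.685 km/s.
At r₂, v₂ = √(μ/r₂) = 4.333 km/s.
Transfer-orbit speed at r₂: v_a = √[μ(2/r₂ − 1/a_t)] = 3.065 km/s.
Second burn Δv₂ = |v₂ − v_a| = 1.268 km/s.
Total Δv = Δv₁ + Δv₂ = 2.953 km/s.

Δv = 2950 m/s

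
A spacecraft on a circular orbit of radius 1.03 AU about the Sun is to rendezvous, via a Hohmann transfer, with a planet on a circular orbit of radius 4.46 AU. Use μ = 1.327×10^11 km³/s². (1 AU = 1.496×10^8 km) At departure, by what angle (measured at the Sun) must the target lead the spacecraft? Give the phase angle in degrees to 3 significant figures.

φ = 93.1°

In km: r₁ = 1.03 × 1.496×10^8 = 1.54088×10^8 km; r₂ = 4.46 × 1.496×10^8 = 6.67216×10^8 km.
Transfer-ellipse semi-major axis a_t = (r₁ + r₂)/2 = (1.54088×10^8 + 6.67216×10^8)/2 = 4.10652×10^8 km.
The half-period of the transfer ellipse is t = π√(a_t³/μ) = 7.1767×10^7 s.
The target's mean motion on its circular orbit is ω₂ = √(μ/r₂³) = 2.1137×10^-8 rad/s.
Angle swept by the target during transfer: ω₂·t = 1.5169 rad = 86.91°.
Arrival is 180° from departure on the ellipse, so φ = 180° − 86.91° = 93.1°.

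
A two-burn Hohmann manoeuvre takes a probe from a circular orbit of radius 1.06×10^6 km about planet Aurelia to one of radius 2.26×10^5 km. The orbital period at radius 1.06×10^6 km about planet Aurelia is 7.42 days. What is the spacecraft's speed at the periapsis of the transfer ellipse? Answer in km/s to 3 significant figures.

From Kepler's third law T² = 4π²r³/μ at r = 1.06×10^6 km, T = 7.42 days = 7.42 × 86400 s = 6.41088×10^5 s: μ = 4π²r³/T² = 1.14404×10^8 km³/s².
The Hohmann ellipse has a_t = (r₁ + r₂)/2 = 6.430×10^5 km.
At periapsis, r = 2.260×10^5 km.
Applying v² = μ(2/r − 1/a_t): v = 28.89 km/s.

v = 28.9 km/s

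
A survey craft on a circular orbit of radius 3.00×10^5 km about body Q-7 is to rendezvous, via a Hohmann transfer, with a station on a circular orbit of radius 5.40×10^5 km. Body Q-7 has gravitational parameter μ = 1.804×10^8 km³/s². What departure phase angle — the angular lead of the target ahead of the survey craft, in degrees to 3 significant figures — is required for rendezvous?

φ = 56.5°

Semi-major axis of the transfer orbit: a_t = (3.000×10^5 + 5.400×10^5)/2 = 4.200×10^5 km.
Transfer time t = π√(a_t³/μ) = 63670 s.
The target's mean motion on its circular orbit is ω₂ = √(μ/r₂³) = 3.385×10^-5 rad/s.
Angle swept by the target during transfer: ω₂·t = 2.155 rad = 123.5°.
Arrival is 180° from departure on the ellipse, so φ = 180° − 123.5° = 56.5°.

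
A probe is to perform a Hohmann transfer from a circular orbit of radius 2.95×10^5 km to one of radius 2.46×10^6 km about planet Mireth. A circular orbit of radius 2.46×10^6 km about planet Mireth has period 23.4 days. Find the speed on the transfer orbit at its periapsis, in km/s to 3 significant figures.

From Kepler's third law T² = 4π²r³/μ at r = 2.46×10^6 km, T = 23.4 days = 23.4 × 86400 s = 2.02176×10^6 s: μ = 4π²r³/T² = 1.43782×10^8 km³/s².
The Hohmann ellipse has a_t = (r₁ + r₂)/2 = 1.3775×10^6 km.
At periapsis, r = 2.950×10^5 km.
From the vis-viva equation, v = √[μ(2/r − 1/a_t)] = 29.50 km/s.

v = 29.5 km/s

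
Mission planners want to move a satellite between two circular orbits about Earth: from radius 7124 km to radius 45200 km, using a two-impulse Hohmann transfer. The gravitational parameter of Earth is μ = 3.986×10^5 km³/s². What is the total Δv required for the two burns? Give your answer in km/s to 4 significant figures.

Δv = 3.772 km/s

The Hohmann ellipse has a_t = (r₁ + r₂)/2 = 26162 km.
At r₁ the circular-orbit speed is v₁ = √(μ/r₁) = 7.480 km/s.
On the transfer ellipse at r₁, vis-viva equation gives v_p = √[μ(2/r₁ − 1/a_t)] = 9.832 km/s.
First burn Δv₁ = |v_p − v₁| = 2.352 km/s.
Circular speed at r₂: v₂ = √(μ/r₂) = 2.970 km/s.
Transfer-orbit speed at r₂: v_a = √[μ(2/r₂ − 1/a_t)] = 1.550 km/s.
Second burn Δv₂ = |v₂ − v_a| = 1.420 km/s.
Δv = Δv₁ + Δv₂ = 2.352 + 1.420 = 3.772 km/s.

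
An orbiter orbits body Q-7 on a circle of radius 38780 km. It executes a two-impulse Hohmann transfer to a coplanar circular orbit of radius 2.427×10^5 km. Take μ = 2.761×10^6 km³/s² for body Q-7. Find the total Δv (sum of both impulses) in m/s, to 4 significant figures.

Semi-major axis of the transfer orbit: a_t = (38780 + 2.427×10^5)/2 = 1.4074×10^5 km.
At r₁ the circular-orbit speed is v₁ = √(μ/r₁) = 8.43780 km/s.
On the transfer ellipse at r₁, vis-viva gives v_p = √[μ(2/r₁ − 1/a_t)] = 11.0804 km/s.
First burn Δv₁ = |v_p − v₁| = 2.643 km/s.
Circular speed at r₂: v₂ = √(μ/r₂) = 3.3729 km/s.
Transfer-orbit speed at r₂: v_a = √[μ(2/r₂ − 1/a_t)] = 1.7705 km/s.
Second burn Δv₂ = |v₂ − v_a| = 1.602 km/s.
Total Δv = Δv₁ + Δv₂ = 4.245 km/s.

Δv = 4245 m/s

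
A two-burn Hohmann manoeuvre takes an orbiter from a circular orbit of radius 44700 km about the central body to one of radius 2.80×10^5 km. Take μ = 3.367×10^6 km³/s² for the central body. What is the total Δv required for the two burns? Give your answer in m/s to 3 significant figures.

Δv = 4370 m/s

Semi-major axis of the transfer orbit: a_t = (44700 + 2.800×10^5)/2 = 1.6235×10^5 km.
Circular speed at r₁: v₁ = √(μ/r₁) = √(3.367×10^6/44700) = 8.6790 km/s.
On the transfer ellipse at r₁, vis-viva equation gives v_p = √[μ(2/r₁ − 1/a_t)] = 11.398 km/s.
First burn Δv₁ = |v_p − v₁| = 2.719 km/s.
At r₂, v₂ = √(μ/r₂) = 3.468 km/s.
Transfer-orbit speed at r₂: v_a = √[μ(2/r₂ − 1/a_t)] = 1.820 km/s.
Second burn Δv₂ = |v₂ − v_a| = 1.648 km/s.
Δv = Δv₁ + Δv₂ = 2.719 + 1.648 = 4.367 km/s.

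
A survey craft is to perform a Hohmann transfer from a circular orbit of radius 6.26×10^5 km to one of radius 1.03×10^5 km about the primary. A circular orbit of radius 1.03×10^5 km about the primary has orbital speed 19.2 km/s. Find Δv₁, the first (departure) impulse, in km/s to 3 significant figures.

From the circular-orbit relation v² = μ/r at r = 1.03×10^5 km: μ = v²r = (19.2)² × 1.03×10^5 = 3.79699×10^7 km³/s².
The Hohmann ellipse has a_t = (r₁ + r₂)/2 = 3.645×10^5 km.
On the circular orbit at r = 6.260×10^5 km, v_c = √(μ/r) = 7.788 km/s.
Transfer-orbit speed at the same r (vis-viva, a = a_t): v_t = √[μ(2/r − 1/a_t)] = 4.140 km/s.
Δv₁ = |v_t − v_c| = |4.140 − 7.788| = 3.648 km/s.

Δv₁ = 3.65 km/s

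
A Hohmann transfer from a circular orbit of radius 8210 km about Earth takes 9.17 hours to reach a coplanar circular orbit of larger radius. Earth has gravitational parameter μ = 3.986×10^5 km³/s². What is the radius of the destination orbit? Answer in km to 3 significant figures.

r₂ = 62400 km

Transfer time t = 9.17 hours = 33012 s, and t = π√(a_t³/μ).
So a_t = (μ t²/π²)^(1/3) = (3.986×10^5 × (33012)² / π²)^(1/3) = 35307 km.
Since a_t = (r₁ + r₂)/2, r₂ = 2a_t − r₁ = 2×35307 − 8210 = 62404 km.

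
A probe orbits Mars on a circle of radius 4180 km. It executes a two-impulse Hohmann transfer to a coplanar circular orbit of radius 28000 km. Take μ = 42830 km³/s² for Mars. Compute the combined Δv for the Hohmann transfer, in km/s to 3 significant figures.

Δv = 1.63 km/s

Semi-major axis of the transfer orbit: a_t = (4180 + 28000)/2 = 16090 km.
Circular speed at r₁: v₁ = √(μ/r₁) = √(42830/4180) = 3.201 km/s.
On the transfer ellipse at r₁, v² = μ(2/r − 1/a) gives v_p = √[μ(2/r₁ − 1/a_t)] = 4.223 km/s.
First burn Δv₁ = |v_p − v₁| = 1.022 km/s.
At r₂, v₂ = √(μ/r₂) = 1.2368 km/s.
Transfer-orbit speed at r₂: v_a = √[μ(2/r₂ − 1/a_t)] = 0.63038 km/s.
Second burn Δv₂ = |v₂ − v_a| = 0.6064 km/s.
Total Δv = Δv₁ + Δv₂ = 1.628 km/s.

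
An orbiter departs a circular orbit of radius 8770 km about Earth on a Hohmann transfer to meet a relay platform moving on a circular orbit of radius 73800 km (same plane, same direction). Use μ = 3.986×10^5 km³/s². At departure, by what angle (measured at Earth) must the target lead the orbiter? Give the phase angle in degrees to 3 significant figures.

φ = 105°

Semi-major axis of the transfer orbit: a_t = (8770 + 73800)/2 = 41285 km.
Transfer time t = π√(a_t³/μ) = 41741.7 s.
The target's mean motion on its circular orbit is ω₂ = √(μ/r₂³) = 3.14908×10^-5 rad/s.
Angle swept by the target during transfer: ω₂·t = 1.31448 rad = 75.31°.
Arrival is 180° from departure on the ellipse, so φ = 180° − 75.31° = 105°.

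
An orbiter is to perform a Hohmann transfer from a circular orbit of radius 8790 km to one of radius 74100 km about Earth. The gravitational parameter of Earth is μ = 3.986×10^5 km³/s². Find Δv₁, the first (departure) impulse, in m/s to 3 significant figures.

Δv₁ = 2270 m/s

Transfer-ellipse semi-major axis a_t = (r₁ + r₂)/2 = (8790 + 74100)/2 = 41445 km.
On the circular orbit at r = 8790 km, v_c = √(μ/r) = 6.734 km/s.
Vis-viva on the transfer ellipse at r = 8790 km gives v_t = √[μ(2/r − 1/a_t)] = 9.004 km/s.
Δv₁ = |v_t − v_c| = |9.004 − 6.734| = 2.270 km/s.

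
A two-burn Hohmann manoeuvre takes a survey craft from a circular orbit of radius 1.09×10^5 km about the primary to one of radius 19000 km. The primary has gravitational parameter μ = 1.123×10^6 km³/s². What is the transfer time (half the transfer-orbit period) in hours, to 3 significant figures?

t = 13.3 hours

The Hohmann ellipse has a_t = (r₁ + r₂)/2 = 64000 km.
Transfer time t = π√(a_t³/μ) = π√((64000)³ / 1.123×10^6) = 48000 s.
Converting: 48000 s ÷ 3600 s/hour = 13.3 hours.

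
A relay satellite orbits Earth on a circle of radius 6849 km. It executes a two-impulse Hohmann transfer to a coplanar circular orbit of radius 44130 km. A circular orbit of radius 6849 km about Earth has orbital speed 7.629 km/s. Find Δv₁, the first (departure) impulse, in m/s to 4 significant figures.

From the circular-orbit relation v² = μ/r at r = 6849 km: μ = v²r = (7.629)² × 6849 = 3.98623×10^5 km³/s².
Semi-major axis of the transfer orbit: a_t = (6849 + 44130)/2 = 25489.5 km.
On the circular orbit at r = 6849 km, v_c = √(μ/r) = 7.6290 km/s.
Transfer-orbit speed at the same r (vis-viva, a = a_t): v_t = √[μ(2/r − 1/a_t)] = 10.038 km/s.
Δv₁ = |v_t − v_c| = |10.038 − 7.6290| = 2.409 km/s.

Δv₁ = 2409 m/s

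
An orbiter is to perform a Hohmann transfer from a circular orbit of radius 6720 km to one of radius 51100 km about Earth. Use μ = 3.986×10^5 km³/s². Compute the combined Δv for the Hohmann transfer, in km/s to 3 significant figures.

Semi-major axis of the transfer orbit: a_t = (6720 + 51100)/2 = 28910 km.
Circular speed at r₁: v₁ = √(μ/r₁) = √(3.986×10^5/6720) = 7.702 km/s.
On the transfer ellipse at r₁, vis-viva gives v_p = √[μ(2/r₁ − 1/a_t)] = 10.24 km/s.
First burn Δv₁ = |v_p − v₁| = 2.538 km/s.
Circular speed at r₂: v₂ = √(μ/r₂) = 2.793 km/s.
Transfer-orbit speed at r₂: v_a = √[μ(2/r₂ − 1/a_t)] = 1.347 km/s.
Second burn Δv₂ = |v₂ − v_a| = 1.446 km/s.
Total Δv = Δv₁ + Δv₂ = 3.984 km/s.

Δv = 3.98 km/s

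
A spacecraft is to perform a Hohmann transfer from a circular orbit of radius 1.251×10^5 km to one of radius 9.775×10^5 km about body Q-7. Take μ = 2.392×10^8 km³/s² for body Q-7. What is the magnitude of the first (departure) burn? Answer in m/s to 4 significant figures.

Semi-major axis of the transfer orbit: a_t = (1.251×10^5 + 9.775×10^5)/2 = 5.513×10^5 km.
On the circular orbit at r = 1.251×10^5 km, v_c = √(μ/r) = 43.73 km/s.
Transfer-orbit speed at the same r (vis-viva, a = a_t): v_t = √[μ(2/r − 1/a_t)] = 58.23 km/s.
Δv₁ = |v_t − v_c| = |58.23 − 43.73| = 14.50 km/s.

Δv₁ = 14500 m/s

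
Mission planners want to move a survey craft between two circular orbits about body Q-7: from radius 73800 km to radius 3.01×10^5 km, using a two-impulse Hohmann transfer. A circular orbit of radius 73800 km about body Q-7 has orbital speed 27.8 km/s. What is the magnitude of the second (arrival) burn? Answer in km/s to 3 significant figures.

From the circular-orbit relation v² = μ/r at r = 73800 km: μ = v²r = (27.8)² × 73800 = 5.70356×10^7 km³/s².
Transfer-ellipse semi-major axis a_t = (r₁ + r₂)/2 = (73800 + 3.010×10^5)/2 = 1.874×10^5 km.
Circular speed at r = 3.010×10^5 km: v_c = √(μ/r) = 13.765 km/s.
Transfer-orbit speed at the same r (vis-viva, a = a_t): v_t = √[μ(2/r − 1/a_t)] = 8.6384 km/s.
Δv₂ = |v_t − v_c| = |8.6384 − 13.765| = 5.127 km/s.

Δv₂ = 5.13 km/s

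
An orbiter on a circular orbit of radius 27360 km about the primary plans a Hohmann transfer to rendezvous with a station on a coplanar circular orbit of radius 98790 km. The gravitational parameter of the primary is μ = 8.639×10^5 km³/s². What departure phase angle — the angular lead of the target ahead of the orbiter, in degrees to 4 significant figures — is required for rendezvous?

Semi-major axis of the transfer orbit: a_t = (27360 + 98790)/2 = 63075 km.
The half-period of the transfer ellipse is t = π√(a_t³/μ) = 53543 s.
Target angular speed ω₂ = √(μ/r₂³) = 2.9934×10^-5 rad/s.
Angle swept by the target during transfer: ω₂·t = 1.6028 rad = 91.83°.
Arrival is 180° from departure on the ellipse, so φ = 180° − 91.83° = 88.17°.

φ = 88.17°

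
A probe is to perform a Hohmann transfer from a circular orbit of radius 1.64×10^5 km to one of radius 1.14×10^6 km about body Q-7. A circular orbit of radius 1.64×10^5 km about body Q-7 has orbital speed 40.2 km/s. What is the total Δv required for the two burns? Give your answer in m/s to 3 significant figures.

From the circular-orbit relation v² = μ/r at r = 1.64×10^5 km: μ = v²r = (40.2)² × 1.64×10^5 = 2.65031×10^8 km³/s².
The Hohmann ellipse has a_t = (r₁ + r₂)/2 = 6.520×10^5 km.
At r₁ the circular-orbit speed is v₁ = √(μ/r₁) = 40.20 km/s.
On the transfer ellipse at r₁, vis-viva gives v_p = √[μ(2/r₁ − 1/a_t)] = 53.16 km/s.
First burn Δv₁ = |v_p − v₁| = 12.96 km/s.
At r₂, v₂ = √(μ/r₂) = 15.247 km/s.
Transfer-orbit speed at r₂: v_a = √[μ(2/r₂ − 1/a_t)] = 7.6470 km/s.
Second burn Δv₂ = |v₂ − v_a| = 7.600 km/s.
Δv = Δv₁ + Δv₂ = 12.96 + 7.600 = 20.56 km/s.

Δv = 20600 m/s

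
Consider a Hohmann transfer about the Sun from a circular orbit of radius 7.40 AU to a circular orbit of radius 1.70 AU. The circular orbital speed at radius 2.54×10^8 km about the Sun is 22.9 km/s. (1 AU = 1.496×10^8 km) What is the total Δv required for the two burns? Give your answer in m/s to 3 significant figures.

From the circular-orbit relation v² = μ/r at r = 2.54×10^8 km: μ = v²r = (22.9)² × 2.54×10^8 = 1.33200×10^11 km³/s².
In km: r₁ = 7.40 × 1.496×10^8 = 1.10704×10^9 km; r₂ = 1.70 × 1.496×10^8 = 2.5432×10^8 km.
Transfer-ellipse semi-major axis a_t = (r₁ + r₂)/2 = (1.10704×10^9 + 2.5432×10^8)/2 = 6.8068×10^8 km.
At r₁ the circular-orbit speed is v₁ = √(μ/r₁) = 10.969 km/s.
Transfer-orbit speed at r₁ (v² = μ(2/r − 1/a)): v_a = √[μ(2/r₁ − 1/a_t)] = 6.7049 km/s.
First burn Δv₁ = |v_a − v₁| = 4.264 km/s.
At r₂, v₂ = √(μ/r₂) = 22.89 km/s.
Transfer-orbit speed at r₂: v_p = √[μ(2/r₂ − 1/a_t)] = 29.19 km/s.
Second burn Δv₂ = |v₂ − v_p| = 6.300 km/s.
Total Δv = Δv₁ + Δv₂ = 10.56 km/s.

Δv = 10600 m/s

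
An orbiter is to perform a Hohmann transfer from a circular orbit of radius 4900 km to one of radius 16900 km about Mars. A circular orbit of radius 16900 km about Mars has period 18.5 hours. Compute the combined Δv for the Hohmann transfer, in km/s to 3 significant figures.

Δv = 1.25 km/s

From Kepler's third law T² = 4π²r³/μ at r = 16900 km, T = 18.5 hours = 18.5 × 3600 s = 66600 s: μ = 4π²r³/T² = 42960.7 km³/s².
Semi-major axis of the transfer orbit: a_t = (4900 + 16900)/2 = 10900 km.
At r₁ the circular-orbit speed is v₁ = √(μ/r₁) = 2.961 km/s.
On the transfer ellipse at r₁, v² = μ(2/r − 1/a) gives v_p = √[μ(2/r₁ − 1/a_t)] = 3.687 km/s.
First burn Δv₁ = |v_p − v₁| = 0.7260 km/s.
At r₂, v₂ = √(μ/r₂) = 1.5944 km/s.
Transfer-orbit speed at r₂: v_a = √[μ(2/r₂ − 1/a_t)] = 1.0690 km/s.
Second burn Δv₂ = |v₂ − v_a| = 0.5254 km/s.
Total Δv = Δv₁ + Δv₂ = 1.251 km/s.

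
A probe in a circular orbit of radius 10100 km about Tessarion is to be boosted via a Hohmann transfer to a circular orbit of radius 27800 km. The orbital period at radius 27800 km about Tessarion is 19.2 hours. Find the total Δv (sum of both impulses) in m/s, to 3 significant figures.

Δv = 1570 m/s

From Kepler's third law T² = 4π²r³/μ at r = 27800 km, T = 19.2 hours = 19.2 × 3600 s = 69120 s: μ = 4π²r³/T² = 1.77536×10^5 km³/s².
The Hohmann ellipse has a_t = (r₁ + r₂)/2 = 18950 km.
At r₁ the circular-orbit speed is v₁ = √(μ/r₁) = 4.1926 km/s.
On the transfer ellipse at r₁, vis-viva gives v_p = √[μ(2/r₁ − 1/a_t)] = 5.0781 km/s.
First burn Δv₁ = |v_p − v₁| = 0.8855 km/s.
At r₂, v₂ = √(μ/r₂) = 2.5271 km/s.
Transfer-orbit speed at r₂: v_a = √[μ(2/r₂ − 1/a_t)] = 1.8449 km/s.
Second burn Δv₂ = |v₂ − v_a| = 0.6822 km/s.
Total Δv = Δv₁ + Δv₂ = 1.568 km/s.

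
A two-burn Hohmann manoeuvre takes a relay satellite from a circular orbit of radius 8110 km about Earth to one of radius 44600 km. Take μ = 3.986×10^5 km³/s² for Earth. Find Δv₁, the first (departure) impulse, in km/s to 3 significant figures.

Semi-major axis of the transfer orbit: a_t = (8110 + 44600)/2 = 26355 km.
Circular speed at r = 8110 km: v_c = √(μ/r) = 7.011 km/s.
Transfer-orbit speed at the same r (vis-viva, a = a_t): v_t = √[μ(2/r − 1/a_t)] = 9.120 km/s.
Δv₁ = |v_t − v_c| = |9.120 − 7.011| = 2.109 km/s.

Δv₁ = 2.11 km/s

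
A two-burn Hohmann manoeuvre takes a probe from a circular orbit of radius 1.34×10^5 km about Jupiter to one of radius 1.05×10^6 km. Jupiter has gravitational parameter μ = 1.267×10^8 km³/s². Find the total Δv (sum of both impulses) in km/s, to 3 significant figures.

Δv = 16.0 km/s

Transfer-ellipse semi-major axis a_t = (r₁ + r₂)/2 = (1.340×10^5 + 1.050×10^6)/2 = 5.920×10^5 km.
At r₁ the circular-orbit speed is v₁ = √(μ/r₁) = 30.75 km/s.
Transfer-orbit speed at r₁ (vis-viva): v_p = √[μ(2/r₁ − 1/a_t)] = 40.95 km/s.
First burn Δv₁ = |v_p − v₁| = 10.20 km/s.
At r₂, v₂ = √(μ/r₂) = 10.985 km/s.
Transfer-orbit speed at r₂: v_a = √[μ(2/r₂ − 1/a_t)] = 5.2262 km/s.
Second burn Δv₂ = |v₂ − v_a| = 5.759 km/s.
Total Δv = Δv₁ + Δv₂ = 15.96 km/s.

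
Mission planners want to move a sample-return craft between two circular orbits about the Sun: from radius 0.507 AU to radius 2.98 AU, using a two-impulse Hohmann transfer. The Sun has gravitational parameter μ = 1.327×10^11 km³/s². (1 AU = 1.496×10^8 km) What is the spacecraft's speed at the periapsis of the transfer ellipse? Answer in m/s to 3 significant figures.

v = 54700 m/s

In km: r₁ = 0.507 × 1.496×10^8 = 7.58472×10^7 km; r₂ = 2.98 × 1.496×10^8 = 4.45808×10^8 km.
Semi-major axis of the transfer orbit: a_t = (7.58472×10^7 + 4.45808×10^8)/2 = 2.608276×10^8 km.
The periapsis of the transfer ellipse is at r = 7.58472×10^7 km.
Applying v² = μ(2/r − 1/a_t): v = 54.68 km/s.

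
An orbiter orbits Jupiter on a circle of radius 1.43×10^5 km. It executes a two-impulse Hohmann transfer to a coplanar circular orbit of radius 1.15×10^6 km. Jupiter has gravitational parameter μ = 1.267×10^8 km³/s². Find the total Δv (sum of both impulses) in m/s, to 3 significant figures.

The Hohmann ellipse has a_t = (r₁ + r₂)/2 = 6.465×10^5 km.
Circular speed at r₁: v₁ = √(μ/r₁) = √(1.267×10^8/1.430×10^5) = 29.765987 km/s.
Transfer-orbit speed at r₁ (vis-viva equation): v_p = √[μ(2/r₁ − 1/a_t)] = 39.699492 km/s.
First burn Δv₁ = |v_p − v₁| = 9.934 km/s.
Circular speed at r₂: v₂ = √(μ/r₂) = 10.4964 km/s.
Transfer-orbit speed at r₂: v_a = √[μ(2/r₂ − 1/a_t)] = 4.93655 km/s.
Second burn Δv₂ = |v₂ − v_a| = 5.560 km/s.
Total Δv = Δv₁ + Δv₂ = 15.49 km/s.

Δv = 15500 m/s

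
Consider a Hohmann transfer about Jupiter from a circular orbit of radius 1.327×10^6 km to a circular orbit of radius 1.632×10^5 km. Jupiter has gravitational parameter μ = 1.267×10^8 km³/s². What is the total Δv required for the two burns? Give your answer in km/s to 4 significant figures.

Δv = 14.52 km/s

Semi-major axis of the transfer orbit: a_t = (1.327×10^6 + 1.632×10^5)/2 = 7.451×10^5 km.
At r₁ the circular-orbit speed is v₁ = √(μ/r₁) = 9.771 km/s.
Transfer-orbit speed at r₁ (v² = μ(2/r − 1/a)): v_a = √[μ(2/r₁ − 1/a_t)] = 4.573 km/s.
First burn Δv₁ = |v_a − v₁| = 5.198 km/s.
At r₂, v₂ = √(μ/r₂) = 27.863 km/s.
Transfer-orbit speed at r₂: v_p = √[μ(2/r₂ − 1/a_t)] = 37.184 km/s.
Second burn Δv₂ = |v₂ − v_p| = 9.321 km/s.
Total Δv = Δv₁ + Δv₂ = 14.52 km/s.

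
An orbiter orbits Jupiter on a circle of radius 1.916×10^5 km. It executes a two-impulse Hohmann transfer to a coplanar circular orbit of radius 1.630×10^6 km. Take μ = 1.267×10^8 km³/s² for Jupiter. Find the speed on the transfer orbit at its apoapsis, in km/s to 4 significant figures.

The Hohmann ellipse has a_t = (r₁ + r₂)/2 = 9.108×10^5 km.
The apoapsis of the transfer ellipse is at r = 1.630×10^6 km.
Vis-viva: v = √[μ(2/r − 1/a_t)] = √[1.267×10^8 × (2/1.630×10^6 − 1/9.108×10^5)] = 4.044 km/s.

v = 4.044 km/s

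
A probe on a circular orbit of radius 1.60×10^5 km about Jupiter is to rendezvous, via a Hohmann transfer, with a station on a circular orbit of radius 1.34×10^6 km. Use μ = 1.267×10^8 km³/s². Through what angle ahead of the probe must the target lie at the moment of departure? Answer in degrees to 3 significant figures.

φ = 105°

The Hohmann ellipse has a_t = (r₁ + r₂)/2 = 7.500×10^5 km.
Transfer time t = π√(a_t³/μ) = 1.8128×10^5 s.
Target angular speed ω₂ = √(μ/r₂³) = 7.2566×10^-6 rad/s.
Angle swept by the target during transfer: ω₂·t = 1.3155 rad = 75.37°.
Arrival is 180° from departure on the ellipse, so φ = 180° − 75.37° = 105°.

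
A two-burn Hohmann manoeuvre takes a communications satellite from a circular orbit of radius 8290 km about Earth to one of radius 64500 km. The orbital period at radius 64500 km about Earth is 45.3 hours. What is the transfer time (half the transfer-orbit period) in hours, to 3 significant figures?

From Kepler's third law T² = 4π²r³/μ at r = 64500 km, T = 45.3 hours = 45.3 × 3600 s = 1.6308×10^5 s: μ = 4π²r³/T² = 3.98325×10^5 km³/s².
The Hohmann ellipse has a_t = (r₁ + r₂)/2 = 36395 km.
Half the transfer-orbit period gives t = π√(a_t³/μ) = 34560 s.
Converting: 34560 s ÷ 3600 s/hour = 9.60 hours.

t = 9.60 hours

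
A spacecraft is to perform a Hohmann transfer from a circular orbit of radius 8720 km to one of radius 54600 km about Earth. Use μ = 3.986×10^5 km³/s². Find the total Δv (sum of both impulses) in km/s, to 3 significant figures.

The Hohmann ellipse has a_t = (r₁ + r₂)/2 = 31660 km.
At r₁ the circular-orbit speed is v₁ = √(μ/r₁) = 6.761 km/s.
On the transfer ellipse at r₁, vis-viva equation gives v_p = √[μ(2/r₁ − 1/a_t)] = 8.879 km/s.
First burn Δv₁ = |v_p − v₁| = 2.118 km/s.
Circular speed at r₂: v₂ = √(μ/r₂) = 2.702 km/s.
Transfer-orbit speed at r₂: v_a = √[μ(2/r₂ − 1/a_t)] = 1.418 km/s.
Second burn Δv₂ = |v₂ − v_a| = 1.284 km/s.
Total Δv = Δv₁ + Δv₂ = 3.402 km/s.

Δv = 3.40 km/s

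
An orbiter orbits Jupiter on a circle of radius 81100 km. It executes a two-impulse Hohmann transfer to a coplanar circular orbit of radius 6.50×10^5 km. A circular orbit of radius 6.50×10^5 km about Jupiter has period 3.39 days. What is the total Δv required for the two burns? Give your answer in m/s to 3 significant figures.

From Kepler's third law T² = 4π²r³/μ at r = 6.50×10^5 km, T = 3.39 days = 3.39 × 86400 s = 2.92896×10^5 s: μ = 4π²r³/T² = 1.26378×10^8 km³/s².
Semi-major axis of the transfer orbit: a_t = (81100 + 6.500×10^5)/2 = 3.6555×10^5 km.
At r₁ the circular-orbit speed is v₁ = √(μ/r₁) = 39.48 km/s.
On the transfer ellipse at r₁, vis-viva equation gives v_p = √[μ(2/r₁ − 1/a_t)] = 52.64 km/s.
First burn Δv₁ = |v_p − v₁| = 13.16 km/s.
Circular speed at r₂: v₂ = √(μ/r₂) = 13.944 km/s.
Transfer-orbit speed at r₂: v_a = √[μ(2/r₂ − 1/a_t)] = 6.5678 km/s.
Second burn Δv₂ = |v₂ − v_a| = 7.376 km/s.
Total Δv = Δv₁ + Δv₂ = 20.54 km/s.

Δv = 20500 m/s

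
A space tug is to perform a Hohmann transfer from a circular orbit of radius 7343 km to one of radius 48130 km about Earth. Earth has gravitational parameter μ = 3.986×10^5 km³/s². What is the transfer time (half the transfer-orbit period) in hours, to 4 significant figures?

The Hohmann ellipse has a_t = (r₁ + r₂)/2 = 27736.5 km.
Half the transfer-orbit period gives t = π√(a_t³/μ) = 22986 s.
Converting: 22986 s ÷ 3600 s/hour = 6.385 hours.

t = 6.385 hours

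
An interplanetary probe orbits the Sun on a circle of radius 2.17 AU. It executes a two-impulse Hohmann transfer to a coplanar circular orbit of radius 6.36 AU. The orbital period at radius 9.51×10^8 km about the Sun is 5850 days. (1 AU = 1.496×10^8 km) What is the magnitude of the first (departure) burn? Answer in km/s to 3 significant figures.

Δv₁ = 4.47 km/s

From Kepler's third law T² = 4π²r³/μ at r = 9.51×10^8 km, T = 5850 days = 5850 × 86400 s = 5.0544×10^8 s: μ = 4π²r³/T² = 1.32911×10^11 km³/s².
In km: r₁ = 2.17 × 1.496×10^8 = 3.24632×10^8 km; r₂ = 6.36 × 1.496×10^8 = 9.51456×10^8 km.
Semi-major axis of the transfer orbit: a_t = (3.24632×10^8 + 9.51456×10^8)/2 = 6.38044×10^8 km.
Circular speed at r = 3.24632×10^8 km: v_c = √(μ/r) = 20.234 km/s.
Vis-viva on the transfer ellipse at r = 3.24632×10^8 km gives v_t = √[μ(2/r − 1/a_t)] = 24.709 km/s.
Δv₁ = |v_t − v_c| = |24.709 − 20.234| = 4.475 km/s.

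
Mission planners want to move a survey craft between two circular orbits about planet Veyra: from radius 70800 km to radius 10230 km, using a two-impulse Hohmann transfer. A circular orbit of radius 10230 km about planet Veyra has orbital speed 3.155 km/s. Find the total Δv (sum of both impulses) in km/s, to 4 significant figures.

From the circular-orbit relation v² = μ/r at r = 10230 km: μ = v²r = (3.155)² × 10230 = 1.01830×10^5 km³/s².
Transfer-ellipse semi-major axis a_t = (r₁ + r₂)/2 = (70800 + 10230)/2 = 40515 km.
Circular speed at r₁: v₁ = √(μ/r₁) = √(1.01830×10^5/70800) = 1.19928 km/s.
On the transfer ellipse at r₁, v² = μ(2/r − 1/a) gives v_a = √[μ(2/r₁ − 1/a_t)] = 0.602630 km/s.
First burn Δv₁ = |v_a − v₁| = 0.59665 km/s.
At r₂, v₂ = √(μ/r₂) = 3.1550 km/s.
Transfer-orbit speed at r₂: v_p = √[μ(2/r₂ − 1/a_t)] = 4.1707 km/s.
Second burn Δv₂ = |v₂ − v_p| = 1.0157 km/s.
Total Δv = Δv₁ + Δv₂ = 1.612 km/s.

Δv = 1.612 km/s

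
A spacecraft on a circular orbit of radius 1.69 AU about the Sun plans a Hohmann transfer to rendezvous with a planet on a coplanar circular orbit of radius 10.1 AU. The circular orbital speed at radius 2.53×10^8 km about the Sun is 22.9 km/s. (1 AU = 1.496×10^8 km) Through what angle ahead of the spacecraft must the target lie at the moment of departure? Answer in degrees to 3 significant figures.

From the circular-orbit relation v² = μ/r at r = 2.53×10^8 km: μ = v²r = (22.9)² × 2.53×10^8 = 1.32676×10^11 km³/s².
In km: r₁ = 1.69 × 1.496×10^8 = 2.52824×10^8 km; r₂ = 10.1 × 1.496×10^8 = 1.51096×10^9 km.
Semi-major axis of the transfer orbit: a_t = (2.52824×10^8 + 1.51096×10^9)/2 = 8.81892×10^8 km.
Transfer time t = π√(a_t³/μ) = 2.2588×10^8 s.
The target's mean motion on its circular orbit is ω₂ = √(μ/r₂³) = 6.2018×10^-9 rad/s.
Angle swept by the target during transfer: ω₂·t = 1.40086 rad = 80.26°.
The spacecraft traverses 180° on the transfer ellipse, so the target must lead by 180° − 80.26° = 99.7°.

φ = 99.7°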